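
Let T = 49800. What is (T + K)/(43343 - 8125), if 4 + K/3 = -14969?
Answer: 4881/35218 ≈ 0.13859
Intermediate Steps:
K = -44919 (K = -12 + 3*(-14969) = -12 - 44907 = -44919)
(T + K)/(43343 - 8125) = (49800 - 44919)/(43343 - 8125) = 4881/35218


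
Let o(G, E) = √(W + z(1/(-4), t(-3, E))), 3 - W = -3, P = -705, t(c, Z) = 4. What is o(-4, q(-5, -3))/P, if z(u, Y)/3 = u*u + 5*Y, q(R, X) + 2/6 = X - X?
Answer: -√1059/2820 ≈ -0.011540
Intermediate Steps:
q(R, X) = -⅓ (q(R, X) = -⅓ + (X - X) = -⅓ + 0 = -⅓)
W = 6 (W = 3 - 1*(-3) = 3 + 3 = 6)
z(u, Y) = 3*u² + 15*Y (z(u, Y) = 3*(u*u + 5*Y) = 3*(u² + 5*Y) = 3*u² + 15*Y)
o(G, E) = √1059/4 (o(G, E) = √(6 + (3*(1/(-4))² + 15*4)) = √(6 + (3*(-¼)² + 60)) = √(6 + (3*(1/16) + 60)) = √(6 + (3/16 + 60)) = √(6 + 963/16) = √(1059/16) = √1059/4)
o(-4, q(-5, -3))/P = (√1059/4)/(-705) = (√1059/4)*(-1/705) = -√1059/2820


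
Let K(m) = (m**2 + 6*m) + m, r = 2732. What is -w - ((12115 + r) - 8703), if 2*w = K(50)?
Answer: -7569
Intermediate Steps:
K(m) = m**2 + 7*m
w = 1425 (w = (50*(7 + 50))/2 = (50*57)/2 = (1/2)*2850 = 1425)
-w - ((12115 + r) - 8703) = -1*1425 - ((12115 + 2732) - 8703) = -1425 - (14847 - 8703) = -1425 - 1*6144 = -1425 - 6144 = -7569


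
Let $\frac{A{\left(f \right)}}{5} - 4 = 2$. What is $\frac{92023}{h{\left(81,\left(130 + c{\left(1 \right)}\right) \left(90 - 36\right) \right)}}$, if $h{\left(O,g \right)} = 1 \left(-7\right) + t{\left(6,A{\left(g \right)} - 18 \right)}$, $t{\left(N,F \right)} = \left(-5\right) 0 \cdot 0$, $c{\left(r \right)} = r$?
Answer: $- \frac{92023}{7} \approx -13146.0$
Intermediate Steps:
$A{\left(f \right)} = 30$ ($A{\left(f \right)} = 20 + 5 \cdot 2 = 20 + 10 = 30$)
$t{\left(N,F \right)} = 0$ ($t{\left(N,F \right)} = 0 \cdot 0 = 0$)
$h{\left(O,g \right)} = -7$ ($h{\left(O,g \right)} = 1 \left(-7\right) + 0 = -7 + 0 = -7$)
$\frac{92023}{h{\left(81,\left(130 + c{\left(1 \right)}\right) \left(90 - 36\right) \right)}} = \frac{92023}{-7} = 92023 \left(- \frac{1}{7}\right) = - \frac{92023}{7}$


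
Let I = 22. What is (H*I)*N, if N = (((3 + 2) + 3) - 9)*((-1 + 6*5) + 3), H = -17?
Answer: 11968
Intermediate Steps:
N = -32 (N = ((5 + 3) - 9)*((-1 + 30) + 3) = (8 - 9)*(29 + 3) = -1*32 = -32)
(H*I)*N = -17*22*(-32) = -374*(-32) = 11968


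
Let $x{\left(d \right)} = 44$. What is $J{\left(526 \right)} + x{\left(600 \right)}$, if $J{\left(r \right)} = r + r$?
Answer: $1096$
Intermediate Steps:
$J{\left(r \right)} = 2 r$
$J{\left(526 \right)} + x{\left(600 \right)} = 2 \cdot 526 + 44 = 1052 + 44 = 1096$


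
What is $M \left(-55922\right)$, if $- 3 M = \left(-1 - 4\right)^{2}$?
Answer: $\frac{1398050}{3} \approx 4.6602 \cdot 10^{5}$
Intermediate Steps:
$M = - \frac{25}{3}$ ($M = - \frac{\left(-1 - 4\right)^{2}}{3} = - \frac{\left(-5\right)^{2}}{3} = \left(- \frac{1}{3}\right) 25 = - \frac{25}{3} \approx -8.3333$)
$M \left(-55922\right) = \left(- \frac{25}{3}\right) \left(-55922\right) = \frac{1398050}{3}$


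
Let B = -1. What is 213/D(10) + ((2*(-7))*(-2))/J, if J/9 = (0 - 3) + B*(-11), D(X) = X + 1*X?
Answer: 1987/180 ≈ 11.039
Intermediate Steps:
D(X) = 2*X (D(X) = X + X = 2*X)
J = 72 (J = 9*((0 - 3) - 1*(-11)) = 9*(-3 + 11) = 9*8 = 72)
213/D(10) + ((2*(-7))*(-2))/J = 213/((2*10)) + ((2*(-7))*(-2))/72 = 213/20 - 14*(-2)*(1/72) = 213*(1/20) + 28*(1/72) = 213/20 + 7/18 = 1987/180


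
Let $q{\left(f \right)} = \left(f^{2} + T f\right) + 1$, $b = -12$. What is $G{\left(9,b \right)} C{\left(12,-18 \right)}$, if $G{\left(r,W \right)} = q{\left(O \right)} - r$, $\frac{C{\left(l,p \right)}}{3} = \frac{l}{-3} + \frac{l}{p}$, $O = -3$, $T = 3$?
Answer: $112$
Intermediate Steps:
$C{\left(l,p \right)} = - l + \frac{3 l}{p}$ ($C{\left(l,p \right)} = 3 \left(\frac{l}{-3} + \frac{l}{p}\right) = 3 \left(l \left(- \frac{1}{3}\right) + \frac{l}{p}\right) = 3 \left(- \frac{l}{3} + \frac{l}{p}\right) = - l + \frac{3 l}{p}$)
$q{\left(f \right)} = 1 + f^{2} + 3 f$ ($q{\left(f \right)} = \left(f^{2} + 3 f\right) + 1 = 1 + f^{2} + 3 f$)
$G{\left(r,W \right)} = 1 - r$ ($G{\left(r,W \right)} = \left(1 + \left(-3\right)^{2} + 3 \left(-3\right)\right) - r = \left(1 + 9 - 9\right) - r = 1 - r$)
$G{\left(9,b \right)} C{\left(12,-18 \right)} = \left(1 - 9\right) \frac{12 \left(3 - -18\right)}{-18} = \left(1 - 9\right) 12 \left(- \frac{1}{18}\right) \left(3 + 18\right) = - 8 \cdot 12 \left(- \frac{1}{18}\right) 21 = \left(-8\right) \left(-14\right) = 112$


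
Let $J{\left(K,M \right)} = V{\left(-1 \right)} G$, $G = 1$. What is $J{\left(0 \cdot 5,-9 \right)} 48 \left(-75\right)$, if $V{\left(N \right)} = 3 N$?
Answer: $10800$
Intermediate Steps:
$J{\left(K,M \right)} = -3$ ($J{\left(K,M \right)} = 3 \left(-1\right) 1 = \left(-3\right) 1 = -3$)
$J{\left(0 \cdot 5,-9 \right)} 48 \left(-75\right) = \left(-3\right) 48 \left(-75\right) = \left(-144\right) \left(-75\right) = 10800$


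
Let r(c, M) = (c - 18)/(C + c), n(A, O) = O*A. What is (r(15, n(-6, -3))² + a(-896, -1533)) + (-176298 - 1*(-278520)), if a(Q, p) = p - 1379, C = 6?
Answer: 4866191/49 ≈ 99310.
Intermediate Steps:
n(A, O) = A*O
r(c, M) = (-18 + c)/(6 + c) (r(c, M) = (c - 18)/(6 + c) = (-18 + c)/(6 + c))
a(Q, p) = -1379 + p
(r(15, n(-6, -3))² + a(-896, -1533)) + (-176298 - 1*(-278520)) = (((-18 + 15)/(6 + 15))² + (-1379 - 1533)) + (-176298 - 1*(-278520)) = ((-3/21)² - 2912) + (-176298 + 278520) = (((1/21)*(-3))² - 2912) + 102222 = ((-⅐)² - 2912) + 102222 = (1/49 - 2912) + 102222 = -142687/49 + 102222 = 4866191/49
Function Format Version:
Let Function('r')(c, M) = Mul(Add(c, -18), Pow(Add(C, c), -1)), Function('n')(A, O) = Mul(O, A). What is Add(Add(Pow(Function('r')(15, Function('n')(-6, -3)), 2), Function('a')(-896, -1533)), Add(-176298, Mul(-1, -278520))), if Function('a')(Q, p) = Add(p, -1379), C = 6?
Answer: Rational(4866191, 49) ≈ 99310.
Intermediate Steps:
Function('n')(A, O) = Mul(A, O)
Function('r')(c, M) = Mul(Pow(Add(6, c), -1), Add(-18, c)) (Function('r')(c, M) = Mul(Add(c, -18), Pow(Add(6, c), -1)) = Mul(Add(-18, c), Pow(Add(6, c), -1)) = Mul(Pow(Add(6, c), -1), Add(-18, c)))
Function('a')(Q, p) = Add(-1379, p)
Add(Add(Pow(Function('r')(15, Function('n')(-6, -3)), 2), Function('a')(-896, -1533)), Add(-176298, Mul(-1, -278520))) = Add(Add(Pow(Mul(Pow(Add(6, 15), -1), Add(-18, 15)), 2), Add(-1379, -1533)), Add(-176298, Mul(-1, -278520))) = Add(Add(Pow(Mul(Pow(21, -1), -3), 2), -2912), Add(-176298, 278520)) = Add(Add(Pow(Mul(Rational(1, 21), -3), 2), -2912), 102222) = Add(Add(Pow(Rational(-1, 7), 2), -2912), 102222) = Add(Add(Rational(1, 49), -2912), 102222) = Add(Rational(-142687, 49), 102222) = Rational(4866191, 49)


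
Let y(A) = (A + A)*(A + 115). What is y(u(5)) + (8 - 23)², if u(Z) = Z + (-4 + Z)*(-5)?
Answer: 225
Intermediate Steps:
u(Z) = 20 - 4*Z (u(Z) = Z + (20 - 5*Z) = 20 - 4*Z)
y(A) = 2*A*(115 + A) (y(A) = (2*A)*(115 + A) = 2*A*(115 + A))
y(u(5)) + (8 - 23)² = 2*(20 - 4*5)*(115 + (20 - 4*5)) + (8 - 23)² = 2*(20 - 20)*(115 + (20 - 20)) + (-15)² = 2*0*(115 + 0) + 225 = 2*0*115 + 225 = 0 + 225 = 225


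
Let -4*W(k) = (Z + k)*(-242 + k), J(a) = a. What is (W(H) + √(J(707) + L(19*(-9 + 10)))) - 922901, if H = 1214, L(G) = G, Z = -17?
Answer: -1213772 + 11*√6 ≈ -1.2137e+6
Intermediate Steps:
W(k) = -(-242 + k)*(-17 + k)/4 (W(k) = -(-17 + k)*(-242 + k)/4 = -(-242 + k)*(-17 + k)/4)
(W(H) + √(J(707) + L(19*(-9 + 10)))) - 922901 = ((-2057/2 - ¼*1214² + (259/4)*1214) + √(707 + 19*(-9 + 10))) - 922901 = ((-2057/2 - ¼*1473796 + 157213/2) + √(707 + 19*1)) - 922901 = ((-2057/2 - 368449 + 157213/2) + √(707 + 19)) - 922901 = (-290871 + √726) - 922901 = (-290871 + 11*√6) - 922901 = -1213772 + 11*√6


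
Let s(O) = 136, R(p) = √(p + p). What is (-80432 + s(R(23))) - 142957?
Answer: -223253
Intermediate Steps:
R(p) = √2*√p (R(p) = √(2*p) = √2*√p)
(-80432 + s(R(23))) - 142957 = (-80432 + 136) - 142957 = -80296 - 142957 = -223253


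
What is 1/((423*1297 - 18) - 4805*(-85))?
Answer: 1/957038 ≈ 1.0449e-6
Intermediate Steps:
1/((423*1297 - 18) - 4805*(-85)) = 1/((548631 - 18) + 408425) = 1/(548613 + 408425) = 1/957038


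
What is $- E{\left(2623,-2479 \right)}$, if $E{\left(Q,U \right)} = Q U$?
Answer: $6502417$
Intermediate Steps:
$- E{\left(2623,-2479 \right)} = - 2623 \left(-2479\right) = \left(-1\right) \left(-6502417\right) = 6502417$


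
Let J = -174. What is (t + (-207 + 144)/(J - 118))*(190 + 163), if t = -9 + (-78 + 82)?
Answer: -493141/292 ≈ -1688.8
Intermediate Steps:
t = -5 (t = -9 + 4 = -5)
(t + (-207 + 144)/(J - 118))*(190 + 163) = (-5 + (-207 + 144)/(-174 - 118))*(190 + 163) = (-5 - 63/(-292))*353 = (-5 - 63*(-1/292))*353 = (-5 + 63/292)*353 = -1397/292*353 = -493141/292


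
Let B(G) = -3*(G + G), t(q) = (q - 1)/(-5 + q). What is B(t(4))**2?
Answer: 324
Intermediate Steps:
t(q) = (-1 + q)/(-5 + q)
B(G) = -6*G
B(t(4))**2 = (-6*(-1 + 4)/(-5 + 4))**2 = (-6*3/(-1))**2 = (-(-6)*3)**2 = (-6*(-3))**2 = 18**2 = 324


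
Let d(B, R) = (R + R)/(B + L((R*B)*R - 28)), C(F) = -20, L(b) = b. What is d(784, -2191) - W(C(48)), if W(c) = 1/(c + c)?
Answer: 26881447/1075307960 ≈ 0.024999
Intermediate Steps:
d(B, R) = 2*R/(-28 + B + B*R²) (d(B, R) = (R + R)/(B + ((R*B)*R - 28)) = (2*R)/(B + ((B*R)*R - 28)) = (2*R)/(B + (B*R² - 28)) = (2*R)/(B + (-28 + B*R²)) = (2*R)/(-28 + B + B*R²) = 2*R/(-28 + B + B*R²))
W(c) = 1/(2*c)
d(784, -2191) - W(C(48)) = 2*(-2191)/(-28 + 784 + 784*(-2191)²) - 1/(2*(-20)) = 2*(-2191)/(-28 + 784 + 784*4800481) - (-1)/(2*20) = 2*(-2191)/(-28 + 784 + 3763577104) - 1*(-1/40) = 2*(-2191)/3763577860 + 1/40 = 2*(-2191)*(1/3763577860) + 1/40 = -313/268826990 + 1/40 = 26881447/1075307960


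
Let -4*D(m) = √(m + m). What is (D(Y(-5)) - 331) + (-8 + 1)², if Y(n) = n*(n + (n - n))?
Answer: -282 - 5*√2/4 ≈ -283.77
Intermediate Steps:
Y(n) = n² (Y(n) = n*(n + 0) = n*n = n²)
D(m) = -√2*√m/4 (D(m) = -√(m + m)/4 = -√2*√m/4)
(D(Y(-5)) - 331) + (-8 + 1)² = (-√2*√((-5)²)/4 - 331) + (-8 + 1)² = (-√2*√25/4 - 331) + (-7)² = (-¼*√2*5 - 331) + 49 = (-5*√2/4 - 331) + 49 = (-331 - 5*√2/4) + 49 = -282 - 5*√2/4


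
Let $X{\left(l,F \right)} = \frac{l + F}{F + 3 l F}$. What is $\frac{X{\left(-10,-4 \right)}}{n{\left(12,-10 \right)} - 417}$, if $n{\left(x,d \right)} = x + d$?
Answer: $\frac{7}{24070} \approx 0.00029082$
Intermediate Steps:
$n{\left(x,d \right)} = d + x$
$X{\left(l,F \right)} = \frac{F + l}{F + 3 F l}$
$\frac{X{\left(-10,-4 \right)}}{n{\left(12,-10 \right)} - 417} = \frac{\frac{1}{-4} \frac{1}{1 + 3 \left(-10\right)} \left(-4 - 10\right)}{\left(-10 + 12\right) - 417} = \frac{\left(- \frac{1}{4}\right) \frac{1}{1 - 30} \left(-14\right)}{2 - 417} = \frac{\left(- \frac{1}{4}\right) \frac{1}{-29} \left(-14\right)}{-415} = \left(- \frac{1}{4}\right) \left(- \frac{1}{29}\right) \left(-14\right) \left(- \frac{1}{415}\right) = \left(- \frac{7}{58}\right) \left(- \frac{1}{415}\right) = \frac{7}{24070}$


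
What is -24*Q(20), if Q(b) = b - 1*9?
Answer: -264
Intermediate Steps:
Q(b) = -9 + b (Q(b) = b - 9 = -9 + b)
-24*Q(20) = -24*(-9 + 20) = -24*11 = -264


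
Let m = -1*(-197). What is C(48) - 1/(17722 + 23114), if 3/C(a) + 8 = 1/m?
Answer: -893913/2382100 ≈ -0.37526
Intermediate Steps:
m = 197
C(a) = -197/525 (C(a) = 3/(-8 + 1/197) = 3/(-1575/197) = 3*(-197/1575) = -197/525)
C(48) - 1/(17722 + 23114) = -197/525 - 1/(17722 + 23114) = -197/525 - 1/40836 = -893913/2382100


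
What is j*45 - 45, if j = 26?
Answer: 1125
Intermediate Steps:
j*45 - 45 = 26*45 - 45 = 1170 - 45 = 1125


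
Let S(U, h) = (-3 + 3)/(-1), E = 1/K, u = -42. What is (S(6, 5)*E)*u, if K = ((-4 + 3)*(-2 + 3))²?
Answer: 0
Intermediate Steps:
K = 1 (K = (-1*1)² = (-1)² = 1)
E = 1 (E = 1/1 = 1)
S(U, h) = 0 (S(U, h) = 0*(-1) = 0)
(S(6, 5)*E)*u = (0*1)*(-42) = 0*(-42) = 0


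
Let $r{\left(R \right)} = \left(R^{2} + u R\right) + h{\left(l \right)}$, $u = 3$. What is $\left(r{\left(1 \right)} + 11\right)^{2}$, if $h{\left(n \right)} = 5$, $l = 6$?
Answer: $400$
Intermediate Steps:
$r{\left(R \right)} = 5 + R^{2} + 3 R$ ($r{\left(R \right)} = \left(R^{2} + 3 R\right) + 5 = 5 + R^{2} + 3 R$)
$\left(r{\left(1 \right)} + 11\right)^{2} = \left(\left(5 + 1^{2} + 3 \cdot 1\right) + 11\right)^{2} = \left(\left(5 + 1 + 3\right) + 11\right)^{2} = \left(9 + 11\right)^{2} = 20^{2} = 400$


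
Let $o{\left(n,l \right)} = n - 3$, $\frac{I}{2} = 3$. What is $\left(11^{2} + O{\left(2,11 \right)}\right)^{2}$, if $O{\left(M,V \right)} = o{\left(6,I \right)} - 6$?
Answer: $13924$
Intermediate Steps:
$I = 6$ ($I = 2 \cdot 3 = 6$)
$o{\left(n,l \right)} = -3 + n$ ($o{\left(n,l \right)} = n - 3 = -3 + n$)
$O{\left(M,V \right)} = -3$ ($O{\left(M,V \right)} = \left(-3 + 6\right) - 6 = 3 - 6 = -3$)
$\left(11^{2} + O{\left(2,11 \right)}\right)^{2} = \left(11^{2} - 3\right)^{2} = \left(121 - 3\right)^{2} = 118^{2} = 13924$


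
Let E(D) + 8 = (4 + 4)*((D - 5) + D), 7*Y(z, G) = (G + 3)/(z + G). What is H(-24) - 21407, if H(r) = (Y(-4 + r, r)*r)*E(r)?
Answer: -270515/13 ≈ -20809.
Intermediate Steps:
Y(z, G) = (3 + G)/(7*(G + z)) (Y(z, G) = ((G + 3)/(z + G))/7 = ((3 + G)/(G + z))/7 = (3 + G)/(7*(G + z)))
E(D) = -48 + 16*D (E(D) = -8 + (4 + 4)*((D - 5) + D) = -8 + 8*((-5 + D) + D) = -8 + 8*(-5 + 2*D) = -8 + (-40 + 16*D) = -48 + 16*D)
H(r) = r*(-48 + 16*r)*(3 + r)/(7*(-4 + 2*r)) (H(r) = (((3 + r)/(7*(r + (-4 + r))))*r)*(-48 + 16*r) = (((3 + r)/(7*(-4 + 2*r)))*r)*(-48 + 16*r) = (r*(3 + r)/(7*(-4 + 2*r)))*(-48 + 16*r) = r*(-48 + 16*r)*(3 + r)/(7*(-4 + 2*r)))
H(-24) - 21407 = (8/7)*(-24)*(-9 + (-24)²)/(-2 - 24) - 21407 = (8/7)*(-24)*(-9 + 576)/(-26) - 21407 = (8/7)*(-24)*(-1/26)*567 - 21407 = 7776/13 - 21407 = -270515/13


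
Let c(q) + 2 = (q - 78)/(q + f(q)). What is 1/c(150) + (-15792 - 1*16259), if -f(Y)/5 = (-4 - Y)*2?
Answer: -53013199/1654 ≈ -32052.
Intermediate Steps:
f(Y) = 40 + 10*Y (f(Y) = -5*(-4 - Y)*2 = -5*(-8 - 2*Y) = 40 + 10*Y)
c(q) = -2 + (-78 + q)/(40 + 11*q) (c(q) = -2 + (q - 78)/(q + (40 + 10*q)) = -2 + (-78 + q)/(40 + 11*q))
1/c(150) + (-15792 - 1*16259) = 1/((-158 - 21*150)/(40 + 11*150)) + (-15792 - 1*16259) = 1/((-158 - 3150)/(40 + 1650)) + (-15792 - 16259) = 1/(-3308/1690) - 32051 = 1/((1/1690)*(-3308)) - 32051 = 1/(-1654/845) - 32051 = -845/1654 - 32051 = -53013199/1654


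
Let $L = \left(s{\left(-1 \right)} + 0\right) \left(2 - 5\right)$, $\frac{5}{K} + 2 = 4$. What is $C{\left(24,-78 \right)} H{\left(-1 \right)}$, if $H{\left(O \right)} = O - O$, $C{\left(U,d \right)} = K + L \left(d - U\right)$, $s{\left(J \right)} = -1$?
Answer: $0$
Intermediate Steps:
$K = \frac{5}{2}$ ($K = \frac{5}{-2 + 4} = \frac{5}{2} \approx 2.5$)
$L = 3$ ($L = \left(-1 + 0\right) \left(2 - 5\right) = \left(-1\right) \left(-3\right) = 3$)
$C{\left(U,d \right)} = \frac{5}{2} - 3 U + 3 d$ ($C{\left(U,d \right)} = \frac{5}{2} + 3 \left(d - U\right) = \frac{5}{2} - \left(- 3 d + 3 U\right) = \frac{5}{2} - 3 U + 3 d$)
$H{\left(O \right)} = 0$
$C{\left(24,-78 \right)} H{\left(-1 \right)} = \left(\frac{5}{2} - 72 + 3 \left(-78\right)\right) 0 = \left(\frac{5}{2} - 72 - 234\right) 0 = \left(- \frac{607}{2}\right) 0 = 0$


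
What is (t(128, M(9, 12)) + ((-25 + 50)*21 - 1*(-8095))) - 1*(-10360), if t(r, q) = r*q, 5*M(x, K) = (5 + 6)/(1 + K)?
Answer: 1235108/65 ≈ 19002.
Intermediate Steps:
M(x, K) = 11/(5*(1 + K)) (M(x, K) = ((5 + 6)/(1 + K))/5 = (11/(1 + K))/5 = 11/(5*(1 + K)))
t(r, q) = q*r
(t(128, M(9, 12)) + ((-25 + 50)*21 - 1*(-8095))) - 1*(-10360) = ((11/(5*(1 + 12)))*128 + ((-25 + 50)*21 - 1*(-8095))) - 1*(-10360) = (((11/5)/13)*128 + (25*21 + 8095)) + 10360 = (((11/5)*(1/13))*128 + (525 + 8095)) + 10360 = ((11/65)*128 + 8620) + 10360 = (1408/65 + 8620) + 10360 = 561708/65 + 10360 = 1235108/65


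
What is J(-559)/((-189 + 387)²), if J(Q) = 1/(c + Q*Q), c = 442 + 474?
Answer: 1/12286415988 ≈ 8.1391e-11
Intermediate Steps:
c = 916
J(Q) = 1/(916 + Q²) (J(Q) = 1/(916 + Q*Q) = 1/(916 + Q²))
J(-559)/((-189 + 387)²) = 1/((916 + (-559)²)*((-189 + 387)²)) = 1/((916 + 312481)*(198²)) = 1/(313397*39204) = (1/313397)*(1/39204) = 1/12286415988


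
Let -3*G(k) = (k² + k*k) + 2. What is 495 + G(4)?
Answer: 1451/3 ≈ 483.67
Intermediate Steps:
G(k) = -⅔ - 2*k²/3 (G(k) = -((k² + k*k) + 2)/3 = -((k² + k²) + 2)/3 = -(2*k² + 2)/3 = -(2 + 2*k²)/3 = -⅔ - 2*k²/3)
495 + G(4) = 495 + (-⅔ - ⅔*4²) = 495 + (-⅔ - ⅔*16) = 495 + (-⅔ - 32/3) = 495 - 34/3 = 1451/3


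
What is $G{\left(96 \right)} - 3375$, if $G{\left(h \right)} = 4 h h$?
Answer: $33489$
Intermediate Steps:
$G{\left(h \right)} = 4 h^{2}$
$G{\left(96 \right)} - 3375 = 4 \cdot 96^{2} - 3375 = 4 \cdot 9216 - 3375 = 36864 - 3375 = 33489$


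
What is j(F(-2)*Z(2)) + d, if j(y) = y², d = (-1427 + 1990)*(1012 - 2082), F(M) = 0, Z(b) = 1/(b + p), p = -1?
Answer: -602410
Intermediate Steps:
Z(b) = 1/(-1 + b) (Z(b) = 1/(b - 1) = 1/(-1 + b))
d = -602410 (d = 563*(-1070) = -602410)
j(F(-2)*Z(2)) + d = (0/(-1 + 2))² - 602410 = (0/1)² - 602410 = (0*1)² - 602410 = 0² - 602410 = 0 - 602410 = -602410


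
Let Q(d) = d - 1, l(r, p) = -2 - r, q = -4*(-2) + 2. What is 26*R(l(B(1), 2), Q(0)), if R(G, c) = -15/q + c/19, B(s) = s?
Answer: -767/19 ≈ -40.368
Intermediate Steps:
q = 10 (q = 8 + 2 = 10)
Q(d) = -1 + d
R(G, c) = -3/2 + c/19 (R(G, c) = -15/10 + c/19 = -15*⅒ + c*(1/19) = -3/2 + c/19)
26*R(l(B(1), 2), Q(0)) = 26*(-3/2 + (-1 + 0)/19) = 26*(-3/2 + (1/19)*(-1)) = 26*(-3/2 - 1/19) = 26*(-59/38) = -767/19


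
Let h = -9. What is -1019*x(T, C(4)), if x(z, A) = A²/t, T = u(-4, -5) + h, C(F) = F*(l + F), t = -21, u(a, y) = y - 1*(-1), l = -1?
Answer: 48912/7 ≈ 6987.4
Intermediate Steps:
u(a, y) = 1 + y (u(a, y) = y + 1 = 1 + y)
C(F) = F*(-1 + F)
T = -13 (T = (1 - 5) - 9 = -4 - 9 = -13)
x(z, A) = -A²/21 (x(z, A) = A²/(-21) = A²*(-1/21) = -A²/21)
-1019*x(T, C(4)) = -(-1019)*(4*(-1 + 4))²/21 = -(-1019)*(4*3)²/21 = -(-1019)*12²/21 = -(-1019)*144/21 = -1019*(-48/7) = 48912/7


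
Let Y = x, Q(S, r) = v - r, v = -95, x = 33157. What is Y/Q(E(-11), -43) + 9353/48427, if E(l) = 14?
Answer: -1605207683/2518204 ≈ -637.44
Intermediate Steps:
Q(S, r) = -95 - r
Y = 33157
Y/Q(E(-11), -43) + 9353/48427 = 33157/(-95 - 1*(-43)) + 9353/48427 = 33157/(-95 + 43) + 9353*(1/48427) = 33157/(-52) + 9353/48427 = 33157*(-1/52) + 9353/48427 = -33157/52 + 9353/48427 = -1605207683/2518204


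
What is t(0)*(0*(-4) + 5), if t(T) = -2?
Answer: -10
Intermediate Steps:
t(0)*(0*(-4) + 5) = -2*(0*(-4) + 5) = -2*(0 + 5) = -2*5 = -10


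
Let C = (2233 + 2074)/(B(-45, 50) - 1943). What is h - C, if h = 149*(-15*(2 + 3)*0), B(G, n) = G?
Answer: 4307/1988 ≈ 2.1665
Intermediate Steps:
C = -4307/1988 (C = (2233 + 2074)/(-45 - 1943) = 4307/(-1988) = 4307*(-1/1988) = -4307/1988 ≈ -2.1665)
h = 0 (h = 149*(-15*5*0) = 149*(-3*25*0) = 149*(-75*0) = 149*0 = 0)
h - C = 0 - 1*(-4307/1988) = 0 + 4307/1988 = 4307/1988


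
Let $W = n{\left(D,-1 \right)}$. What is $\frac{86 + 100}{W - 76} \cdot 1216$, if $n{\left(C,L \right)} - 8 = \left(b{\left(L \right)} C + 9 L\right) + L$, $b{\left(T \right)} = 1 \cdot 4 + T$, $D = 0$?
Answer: $- \frac{37696}{13} \approx -2899.7$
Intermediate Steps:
$b{\left(T \right)} = 4 + T$
$n{\left(C,L \right)} = 8 + 10 L + C \left(4 + L\right)$ ($n{\left(C,L \right)} = 8 + \left(\left(\left(4 + L\right) C + 9 L\right) + L\right) = 8 + \left(\left(C \left(4 + L\right) + 9 L\right) + L\right) = 8 + \left(\left(9 L + C \left(4 + L\right)\right) + L\right) = 8 + \left(10 L + C \left(4 + L\right)\right) = 8 + 10 L + C \left(4 + L\right)$)
$W = -2$ ($W = 8 + 10 \left(-1\right) + 0 \left(4 - 1\right) = 8 - 10 + 0 \cdot 3 = 8 - 10 + 0 = -2$)
$\frac{86 + 100}{W - 76} \cdot 1216 = \frac{86 + 100}{-2 - 76} \cdot 1216 = \frac{186}{-78} \cdot 1216 = 186 \left(- \frac{1}{78}\right) 1216 = \left(- \frac{31}{13}\right) 1216 = - \frac{37696}{13}$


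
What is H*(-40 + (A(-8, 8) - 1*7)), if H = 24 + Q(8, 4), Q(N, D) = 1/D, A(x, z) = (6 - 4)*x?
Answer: -6111/4 ≈ -1527.8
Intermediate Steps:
A(x, z) = 2*x
H = 97/4 (H = 24 + 1/4 = 97/4 ≈ 24.250)
H*(-40 + (A(-8, 8) - 1*7)) = 97*(-40 + (2*(-8) - 1*7))/4 = 97*(-40 + (-16 - 7))/4 = 97*(-40 - 23)/4 = (97/4)*(-63) = -6111/4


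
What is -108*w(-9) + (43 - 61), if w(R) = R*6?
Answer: 5814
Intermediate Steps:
w(R) = 6*R
-108*w(-9) + (43 - 61) = -648*(-9) + (43 - 61) = -108*(-54) - 18 = 5832 - 18 = 5814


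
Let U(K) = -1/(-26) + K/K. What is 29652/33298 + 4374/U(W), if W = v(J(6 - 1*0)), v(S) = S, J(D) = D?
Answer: 70140414/16649 ≈ 4212.9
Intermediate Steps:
W = 6 (W = 6 - 1*0 = 6 + 0 = 6)
U(K) = 27/26 (U(K) = -1*(-1/26) + 1 = 1/26 + 1 = 27/26)
29652/33298 + 4374/U(W) = 29652/33298 + 4374/(27/26) = 29652*(1/33298) + 4374*(26/27) = 14826/16649 + 4212 = 70140414/16649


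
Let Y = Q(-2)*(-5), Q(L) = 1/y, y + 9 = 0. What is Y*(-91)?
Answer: -455/9 ≈ -50.556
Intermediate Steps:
y = -9 (y = -9 + 0 = -9)
Q(L) = -⅑ (Q(L) = 1/(-9) = -⅑)
Y = 5/9 (Y = -⅑*(-5) = 5/9 ≈ 0.55556)
Y*(-91) = (5/9)*(-91) = -455/9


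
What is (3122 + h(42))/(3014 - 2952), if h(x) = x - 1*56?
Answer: 1554/31 ≈ 50.129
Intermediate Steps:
h(x) = -56 + x (h(x) = x - 56 = -56 + x)
(3122 + h(42))/(3014 - 2952) = (3122 + (-56 + 42))/(3014 - 2952) = (3122 - 14)/62 = 3108*(1/62) = 1554/31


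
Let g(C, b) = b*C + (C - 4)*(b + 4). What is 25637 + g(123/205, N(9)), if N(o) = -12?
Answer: 25657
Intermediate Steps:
g(C, b) = C*b + (-4 + C)*(4 + b)
25637 + g(123/205, N(9)) = 25637 + (-16 - 4*(-12) + 4*(123/205) + 2*(123/205)*(-12)) = 25637 + (-16 + 48 + 4*(123*(1/205)) + 2*(123*(1/205))*(-12)) = 25637 + (-16 + 48 + 4*(3/5) + 2*(3/5)*(-12)) = 25637 + (-16 + 48 + 12/5 - 72/5) = 25637 + 20 = 25657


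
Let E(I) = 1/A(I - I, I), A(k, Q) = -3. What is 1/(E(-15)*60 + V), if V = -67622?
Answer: -1/67642 ≈ -1.4784e-5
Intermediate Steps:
E(I) = -1/3 (E(I) = 1/(-3) = -1/3)
1/(E(-15)*60 + V) = 1/(-1/3*60 - 67622) = 1/(-20 - 67622) = 1/(-67642) = -1/67642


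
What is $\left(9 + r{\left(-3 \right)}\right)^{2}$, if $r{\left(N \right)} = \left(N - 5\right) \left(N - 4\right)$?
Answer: $4225$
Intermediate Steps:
$r{\left(N \right)} = \left(-5 + N\right) \left(-4 + N\right)$
$\left(9 + r{\left(-3 \right)}\right)^{2} = \left(9 + \left(20 + \left(-3\right)^{2} - -27\right)\right)^{2} = \left(9 + \left(20 + 9 + 27\right)\right)^{2} = \left(9 + 56\right)^{2} = 65^{2} = 4225$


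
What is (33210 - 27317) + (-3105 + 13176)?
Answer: 15964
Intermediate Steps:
(33210 - 27317) + (-3105 + 13176) = 5893 + 10071 = 15964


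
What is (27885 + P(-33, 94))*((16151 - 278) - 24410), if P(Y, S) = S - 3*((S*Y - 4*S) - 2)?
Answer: -327983003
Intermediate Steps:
P(Y, S) = 6 + 13*S - 3*S*Y (P(Y, S) = S - 3*((-4*S + S*Y) - 2) = S - 3*(-2 - 4*S + S*Y) = S + (6 + 12*S - 3*S*Y) = 6 + 13*S - 3*S*Y)
(27885 + P(-33, 94))*((16151 - 278) - 24410) = (27885 + (6 + 13*94 - 3*94*(-33)))*((16151 - 278) - 24410) = (27885 + (6 + 1222 + 9306))*(15873 - 24410) = (27885 + 10534)*(-8537) = 38419*(-8537) = -327983003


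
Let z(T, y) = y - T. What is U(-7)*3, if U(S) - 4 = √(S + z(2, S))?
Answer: 12 + 12*I ≈ 12.0 + 12.0*I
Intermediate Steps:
U(S) = 4 + √(-2 + 2*S) (U(S) = 4 + √(S + (S - 1*2)) = 4 + √(S + (S - 2)) = 4 + √(S + (-2 + S)) = 4 + √(-2 + 2*S))
U(-7)*3 = (4 + √(-2 + 2*(-7)))*3 = (4 + √(-2 - 14))*3 = (4 + √(-16))*3 = (4 + 4*I)*3 = 12 + 12*I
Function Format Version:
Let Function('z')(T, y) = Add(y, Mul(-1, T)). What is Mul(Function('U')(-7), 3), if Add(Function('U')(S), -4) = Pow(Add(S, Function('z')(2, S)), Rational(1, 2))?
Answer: Add(12, Mul(12, I)) ≈ Add(12.000, Mul(12.000, I))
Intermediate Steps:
Function('U')(S) = Add(4, Pow(Add(-2, Mul(2, S)), Rational(1, 2))) (Function('U')(S) = Add(4, Pow(Add(S, Add(S, Mul(-1, 2))), Rational(1, 2))) = Add(4, Pow(Add(S, Add(S, -2)), Rational(1, 2))) = Add(4, Pow(Add(S, Add(-2, S)), Rational(1, 2))) = Add(4, Pow(Add(-2, Mul(2, S)), Rational(1, 2))))
Mul(Function('U')(-7), 3) = Mul(Add(4, Pow(Add(-2, Mul(2, -7)), Rational(1, 2))), 3) = Mul(Add(4, Pow(Add(-2, -14), Rational(1, 2))), 3) = Mul(Add(4, Pow(-16, Rational(1, 2))), 3) = Mul(Add(4, Mul(4, I)), 3) = Add(12, Mul(12, I))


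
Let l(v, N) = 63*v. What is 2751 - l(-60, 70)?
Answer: 6531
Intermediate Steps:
2751 - l(-60, 70) = 2751 - 63*(-60) = 2751 - 1*(-3780) = 2751 + 3780 = 6531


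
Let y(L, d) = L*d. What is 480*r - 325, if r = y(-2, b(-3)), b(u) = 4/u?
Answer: 955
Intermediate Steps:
r = 8/3 (r = -8/(-3) = -8*(-1)/3 = -2*(-4/3) = 8/3 ≈ 2.6667)
480*r - 325 = 480*(8/3) - 325 = 1280 - 325 = 955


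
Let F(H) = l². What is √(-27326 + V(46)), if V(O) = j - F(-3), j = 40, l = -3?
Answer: I*√27295 ≈ 165.21*I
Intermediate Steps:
F(H) = 9 (F(H) = (-3)² = 9)
V(O) = 31 (V(O) = 40 - 1*9 = 40 - 9 = 31)
√(-27326 + V(46)) = √(-27326 + 31) = √(-27295) = I*√27295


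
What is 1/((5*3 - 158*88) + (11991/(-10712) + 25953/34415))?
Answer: -368653480/5120362845449 ≈ -7.1998e-5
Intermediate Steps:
1/((5*3 - 158*88) + (11991/(-10712) + 25953/34415)) = 1/((15 - 13904) + (11991*(-1/10712) + 25953*(1/34415))) = 1/(-13889 + (-11991/10712 + 25953/34415)) = 1/(-13889 - 134661729/368653480) = 1/(-5120362845449/368653480) = -368653480/5120362845449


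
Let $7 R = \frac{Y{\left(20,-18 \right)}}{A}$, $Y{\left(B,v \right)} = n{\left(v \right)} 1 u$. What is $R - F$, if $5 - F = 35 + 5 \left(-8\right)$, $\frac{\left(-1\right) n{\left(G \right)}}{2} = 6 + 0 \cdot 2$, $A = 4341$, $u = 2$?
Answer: $- \frac{101298}{10129} \approx -10.001$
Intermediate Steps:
$n{\left(G \right)} = -12$ ($n{\left(G \right)} = - 2 \left(6 + 0 \cdot 2\right) = - 2 \left(6 + 0\right) = \left(-2\right) 6 = -12$)
$Y{\left(B,v \right)} = -24$ ($Y{\left(B,v \right)} = \left(-12\right) 1 \cdot 2 = \left(-12\right) 2 = -24$)
$F = 10$ ($F = 5 - \left(35 + 5 \left(-8\right)\right) = 5 - \left(35 - 40\right) = 5 - -5 = 5 + 5 = 10$)
$R = - \frac{8}{10129}$ ($R = \frac{\left(-24\right) \frac{1}{4341}}{7} = \frac{1}{7} \left(- \frac{8}{1447}\right) = - \frac{8}{10129} \approx -0.00078981$)
$R - F = - \frac{8}{10129} - 10 = - \frac{101298}{10129}$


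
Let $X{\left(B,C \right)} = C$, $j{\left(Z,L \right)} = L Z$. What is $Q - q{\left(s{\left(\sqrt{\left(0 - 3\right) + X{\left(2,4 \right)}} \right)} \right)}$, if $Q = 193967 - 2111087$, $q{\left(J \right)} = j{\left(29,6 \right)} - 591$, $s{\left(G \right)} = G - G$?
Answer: $-1916703$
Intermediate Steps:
$s{\left(G \right)} = 0$
$q{\left(J \right)} = -417$ ($q{\left(J \right)} = 6 \cdot 29 - 591 = 174 - 591 = -417$)
$Q = -1917120$
$Q - q{\left(s{\left(\sqrt{\left(0 - 3\right) + X{\left(2,4 \right)}} \right)} \right)} = -1917120 - -417 = -1917120 + 417 = -1916703$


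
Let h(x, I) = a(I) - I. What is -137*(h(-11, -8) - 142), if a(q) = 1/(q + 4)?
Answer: 73569/4 ≈ 18392.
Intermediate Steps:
a(q) = 1/(4 + q)
h(x, I) = 1/(4 + I) - I
-137*(h(-11, -8) - 142) = -137*((1 - 1*(-8)*(4 - 8))/(4 - 8) - 142) = -137*((1 - 1*(-8)*(-4))/(-4) - 142) = -137*(-(1 - 32)/4 - 142) = -137*(-1/4*(-31) - 142) = -137*(31/4 - 142) = -137*(-537/4) = 73569/4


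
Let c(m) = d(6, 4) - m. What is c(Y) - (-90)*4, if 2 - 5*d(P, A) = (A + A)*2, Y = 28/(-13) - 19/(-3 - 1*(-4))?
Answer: 24593/65 ≈ 378.35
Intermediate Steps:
Y = -275/13 (Y = 28*(-1/13) - 19/(-3 + 4) = -28/13 - 19/1 = -28/13 - 19*1 = -28/13 - 19 = -275/13 ≈ -21.154)
d(P, A) = ⅖ - 4*A/5 (d(P, A) = ⅖ - (A + A)*2/5 = ⅖ - 2*A*2/5 = ⅖ - 4*A/5)
c(m) = -14/5 - m (c(m) = (⅖ - ⅘*4) - m = (⅖ - 16/5) - m = -14/5 - m)
c(Y) - (-90)*4 = (-14/5 - 1*(-275/13)) - (-90)*4 = (-14/5 + 275/13) - 1*(-360) = 1193/65 + 360 = 24593/65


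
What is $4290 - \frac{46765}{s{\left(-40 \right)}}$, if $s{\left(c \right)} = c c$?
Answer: $\frac{1363447}{320} \approx 4260.8$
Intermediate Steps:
$s{\left(c \right)} = c^{2}$
$4290 - \frac{46765}{s{\left(-40 \right)}} = 4290 - \frac{46765}{\left(-40\right)^{2}} = 4290 - \frac{46765}{1600} = 4290 - \frac{9353}{320} = \frac{1363447}{320}$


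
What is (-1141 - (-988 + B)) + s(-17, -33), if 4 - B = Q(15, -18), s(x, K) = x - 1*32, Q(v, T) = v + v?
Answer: -176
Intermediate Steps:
Q(v, T) = 2*v
s(x, K) = -32 + x (s(x, K) = x - 32 = -32 + x)
B = -26 (B = 4 - 2*15 = 4 - 1*30 = 4 - 30 = -26)
(-1141 - (-988 + B)) + s(-17, -33) = (-1141 - (-988 - 26)) + (-32 - 17) = (-1141 - 1*(-1014)) - 49 = (-1141 + 1014) - 49 = -127 - 49 = -176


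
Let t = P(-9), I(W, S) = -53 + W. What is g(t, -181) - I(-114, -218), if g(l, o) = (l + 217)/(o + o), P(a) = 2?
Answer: 60235/362 ≈ 166.40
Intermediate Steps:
t = 2
g(l, o) = (217 + l)/(2*o) (g(l, o) = (217 + l)/((2*o)) = (217 + l)*(1/(2*o)) = (217 + l)/(2*o))
g(t, -181) - I(-114, -218) = (½)*(217 + 2)/(-181) - (-53 - 114) = (½)*(-1/181)*219 - 1*(-167) = -219/362 + 167 = 60235/362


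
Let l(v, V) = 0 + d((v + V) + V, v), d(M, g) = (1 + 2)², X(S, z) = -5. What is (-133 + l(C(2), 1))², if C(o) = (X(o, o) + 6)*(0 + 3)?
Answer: 15376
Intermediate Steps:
d(M, g) = 9 (d(M, g) = 3² = 9)
C(o) = 3 (C(o) = (-5 + 6)*(0 + 3) = 1*3 = 3)
l(v, V) = 9 (l(v, V) = 0 + 9 = 9)
(-133 + l(C(2), 1))² = (-133 + 9)² = (-124)² = 15376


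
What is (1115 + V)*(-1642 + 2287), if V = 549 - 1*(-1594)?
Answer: 2101410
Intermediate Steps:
V = 2143 (V = 549 + 1594 = 2143)
(1115 + V)*(-1642 + 2287) = (1115 + 2143)*(-1642 + 2287) = 3258*645 = 2101410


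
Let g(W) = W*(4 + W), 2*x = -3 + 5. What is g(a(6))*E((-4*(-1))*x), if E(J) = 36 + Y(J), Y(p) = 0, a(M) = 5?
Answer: 1620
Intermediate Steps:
x = 1 (x = (-3 + 5)/2 = (½)*2 = 1)
E(J) = 36 (E(J) = 36 + 0 = 36)
g(a(6))*E((-4*(-1))*x) = (5*(4 + 5))*36 = (5*9)*36 = 45*36 = 1620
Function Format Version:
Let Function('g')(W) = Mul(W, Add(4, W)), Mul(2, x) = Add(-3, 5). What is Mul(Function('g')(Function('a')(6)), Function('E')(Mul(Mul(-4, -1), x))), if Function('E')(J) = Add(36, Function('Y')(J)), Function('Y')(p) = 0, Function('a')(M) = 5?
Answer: 1620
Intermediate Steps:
x = 1 (x = Mul(Rational(1, 2), Add(-3, 5)) = Mul(Rational(1, 2), 2) = 1)
Function('E')(J) = 36 (Function('E')(J) = Add(36, 0) = 36)
Mul(Function('g')(Function('a')(6)), Function('E')(Mul(Mul(-4, -1), x))) = Mul(Mul(5, Add(4, 5)), 36) = Mul(Mul(5, 9), 36) = Mul(45, 36) = 1620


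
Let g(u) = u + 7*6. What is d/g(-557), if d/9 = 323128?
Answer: -2908152/515 ≈ -5646.9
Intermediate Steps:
d = 2908152 (d = 9*323128 = 2908152)
g(u) = 42 + u (g(u) = u + 42 = 42 + u)
d/g(-557) = 2908152/(42 - 557) = 2908152/(-515) = 2908152*(-1/515) = -2908152/515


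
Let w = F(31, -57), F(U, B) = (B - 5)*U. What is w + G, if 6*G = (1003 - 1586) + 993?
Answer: -5561/3 ≈ -1853.7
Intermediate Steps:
F(U, B) = U*(-5 + B) (F(U, B) = (-5 + B)*U = U*(-5 + B))
G = 205/3 (G = ((1003 - 1586) + 993)/6 = (-583 + 993)/6 = (⅙)*410 = 205/3 ≈ 68.333)
w = -1922 (w = 31*(-5 - 57) = 31*(-62) = -1922)
w + G = -1922 + 205/3 = -5561/3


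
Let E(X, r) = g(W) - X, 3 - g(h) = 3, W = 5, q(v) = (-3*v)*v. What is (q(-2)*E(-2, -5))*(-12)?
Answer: 288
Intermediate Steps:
q(v) = -3*v**2
g(h) = 0 (g(h) = 3 - 1*3 = 3 - 3 = 0)
E(X, r) = -X (E(X, r) = 0 - X = -X)
(q(-2)*E(-2, -5))*(-12) = ((-3*(-2)**2)*(-1*(-2)))*(-12) = (-3*4*2)*(-12) = -12*2*(-12) = -24*(-12) = 288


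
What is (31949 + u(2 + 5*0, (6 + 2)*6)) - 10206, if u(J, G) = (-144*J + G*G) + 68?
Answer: 23827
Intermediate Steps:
u(J, G) = 68 + G**2 - 144*J (u(J, G) = (-144*J + G**2) + 68 = (G**2 - 144*J) + 68 = 68 + G**2 - 144*J)
(31949 + u(2 + 5*0, (6 + 2)*6)) - 10206 = (31949 + (68 + ((6 + 2)*6)**2 - 144*(2 + 5*0))) - 10206 = (31949 + (68 + (8*6)**2 - 144*(2 + 0))) - 10206 = (31949 + (68 + 48**2 - 144*2)) - 10206 = (31949 + (68 + 2304 - 288)) - 10206 = (31949 + 2084) - 10206 = 34033 - 10206 = 23827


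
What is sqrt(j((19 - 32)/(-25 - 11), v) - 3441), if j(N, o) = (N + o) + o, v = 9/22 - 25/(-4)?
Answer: I*sqrt(14929409)/66 ≈ 58.543*I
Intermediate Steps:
v = 293/44 (v = 9*(1/22) - 25*(-1/4) = 9/22 + 25/4 = 293/44 ≈ 6.6591)
j(N, o) = N + 2*o
sqrt(j((19 - 32)/(-25 - 11), v) - 3441) = sqrt(((19 - 32)/(-25 - 11) + 2*(293/44)) - 3441) = sqrt((-13/(-36) + 293/22) - 3441) = sqrt((-13*(-1/36) + 293/22) - 3441) = sqrt((13/36 + 293/22) - 3441) = sqrt(5417/396 - 3441) = sqrt(-1357219/396) = I*sqrt(14929409)/66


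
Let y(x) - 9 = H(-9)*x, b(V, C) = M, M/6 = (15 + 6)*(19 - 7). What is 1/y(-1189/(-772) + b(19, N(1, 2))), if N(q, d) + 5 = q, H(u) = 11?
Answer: 772/12859931 ≈ 6.0031e-5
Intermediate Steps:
M = 1512 (M = 6*((15 + 6)*(19 - 7)) = 6*(21*12) = 6*252 = 1512)
N(q, d) = -5 + q
b(V, C) = 1512
y(x) = 9 + 11*x
1/y(-1189/(-772) + b(19, N(1, 2))) = 1/(9 + 11*(-1189/(-772) + 1512)) = 1/(9 + 11*(-1189*(-1/772) + 1512)) = 1/(9 + 11*(1189/772 + 1512)) = 1/(9 + 11*(1168453/772)) = 1/(9 + 12852983/772) = 1/(12859931/772) = 772/12859931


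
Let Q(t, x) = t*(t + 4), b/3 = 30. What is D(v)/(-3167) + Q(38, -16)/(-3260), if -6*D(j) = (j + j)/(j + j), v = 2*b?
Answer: -7580983/15486630 ≈ -0.48952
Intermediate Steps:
b = 90 (b = 3*30 = 90)
Q(t, x) = t*(4 + t)
v = 180 (v = 2*90 = 180)
D(j) = -⅙ (D(j) = -(j + j)/(6*(j + j)) = -2*j/(6*(2*j)) = -2*j*1/(2*j)/6 = -⅙*1 = -⅙)
D(v)/(-3167) + Q(38, -16)/(-3260) = -⅙/(-3167) + (38*(4 + 38))/(-3260) = -⅙*(-1/3167) + (38*42)*(-1/3260) = 1/19002 + 1596*(-1/3260) = 1/19002 - 399/815 = -7580983/15486630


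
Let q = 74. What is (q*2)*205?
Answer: 30340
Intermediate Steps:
(q*2)*205 = (74*2)*205 = 148*205 = 30340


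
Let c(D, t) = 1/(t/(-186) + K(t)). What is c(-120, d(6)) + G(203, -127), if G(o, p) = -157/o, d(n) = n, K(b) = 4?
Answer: -13018/24969 ≈ -0.52137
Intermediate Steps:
c(D, t) = 1/(4 - t/186) (c(D, t) = 1/(t/(-186) + 4) = 1/(t*(-1/186) + 4) = 1/(-t/186 + 4) = 1/(4 - t/186))
c(-120, d(6)) + G(203, -127) = -186/(-744 + 6) - 157/203 = -186/(-738) - 157*1/203 = -186*(-1/738) - 157/203 = 31/123 - 157/203 = -13018/24969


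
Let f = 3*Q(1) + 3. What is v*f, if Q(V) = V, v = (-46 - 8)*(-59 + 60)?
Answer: -324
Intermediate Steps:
v = -54 (v = -54*1 = -54)
f = 6 (f = 3*1 + 3 = 3 + 3 = 6)
v*f = -54*6 = -324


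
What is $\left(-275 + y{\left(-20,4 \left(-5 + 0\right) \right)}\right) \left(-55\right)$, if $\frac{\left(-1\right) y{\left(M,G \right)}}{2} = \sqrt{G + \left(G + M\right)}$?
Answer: $15125 + 220 i \sqrt{15} \approx 15125.0 + 852.06 i$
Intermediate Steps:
$y{\left(M,G \right)} = - 2 \sqrt{M + 2 G}$ ($y{\left(M,G \right)} = - 2 \sqrt{G + \left(G + M\right)} = - 2 \sqrt{M + 2 G}$)
$\left(-275 + y{\left(-20,4 \left(-5 + 0\right) \right)}\right) \left(-55\right) = \left(-275 - 2 \sqrt{-20 + 2 \cdot 4 \left(-5 + 0\right)}\right) \left(-55\right) = \left(-275 - 2 \sqrt{-20 + 2 \cdot 4 \left(-5\right)}\right) \left(-55\right) = \left(-275 - 2 \sqrt{-20 + 2 \left(-20\right)}\right) \left(-55\right) = \left(-275 - 2 \sqrt{-20 - 40}\right) \left(-55\right) = \left(-275 - 2 \sqrt{-60}\right) \left(-55\right) = \left(-275 - 2 \cdot 2 i \sqrt{15}\right) \left(-55\right) = \left(-275 - 4 i \sqrt{15}\right) \left(-55\right) = 15125 + 220 i \sqrt{15}$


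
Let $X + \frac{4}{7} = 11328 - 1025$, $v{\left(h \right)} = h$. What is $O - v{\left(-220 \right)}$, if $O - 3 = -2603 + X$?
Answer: $\frac{55457}{7} \approx 7922.4$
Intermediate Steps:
$X = \frac{72117}{7}$ ($X = - \frac{4}{7} + \left(11328 - 1025\right) = - \frac{4}{7} + 10303 = \frac{72117}{7} \approx 10302.0$)
$O = \frac{53917}{7}$ ($O = 3 + \left(-2603 + \frac{72117}{7}\right) = 3 + \frac{53896}{7} = \frac{53917}{7} \approx 7702.4$)
$O - v{\left(-220 \right)} = \frac{53917}{7} - -220 = \frac{53917}{7} + 220 = \frac{55457}{7}$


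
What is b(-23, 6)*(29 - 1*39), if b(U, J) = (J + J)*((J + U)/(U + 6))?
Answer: -120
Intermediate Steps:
b(U, J) = 2*J*(J + U)/(6 + U) (b(U, J) = (2*J)*((J + U)/(6 + U)) = 2*J*(J + U)/(6 + U))
b(-23, 6)*(29 - 1*39) = (2*6*(6 - 23)/(6 - 23))*(29 - 1*39) = (2*6*(-17)/(-17))*(29 - 39) = (2*6*(-1/17)*(-17))*(-10) = 12*(-10) = -120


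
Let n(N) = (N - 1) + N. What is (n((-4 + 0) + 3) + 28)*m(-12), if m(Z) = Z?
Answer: -300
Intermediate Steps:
n(N) = -1 + 2*N (n(N) = (-1 + N) + N = -1 + 2*N)
(n((-4 + 0) + 3) + 28)*m(-12) = ((-1 + 2*((-4 + 0) + 3)) + 28)*(-12) = ((-1 + 2*(-4 + 3)) + 28)*(-12) = ((-1 + 2*(-1)) + 28)*(-12) = ((-1 - 2) + 28)*(-12) = (-3 + 28)*(-12) = 25*(-12) = -300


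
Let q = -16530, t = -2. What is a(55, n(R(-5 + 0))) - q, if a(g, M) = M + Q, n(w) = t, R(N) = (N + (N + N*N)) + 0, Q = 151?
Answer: 16679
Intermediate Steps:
R(N) = N² + 2*N (R(N) = (N + (N + N²)) + 0 = (N² + 2*N) + 0 = N² + 2*N)
n(w) = -2
a(g, M) = 151 + M (a(g, M) = M + 151 = 151 + M)
a(55, n(R(-5 + 0))) - q = (151 - 2) - 1*(-16530) = 149 + 16530 = 16679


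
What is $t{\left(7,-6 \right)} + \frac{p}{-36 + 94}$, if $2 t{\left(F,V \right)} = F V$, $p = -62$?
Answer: $- \frac{640}{29} \approx -22.069$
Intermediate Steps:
$t{\left(F,V \right)} = \frac{F V}{2}$
$t{\left(7,-6 \right)} + \frac{p}{-36 + 94} = \frac{1}{2} \cdot 7 \left(-6\right) - \frac{62}{-36 + 94} = -21 - \frac{62}{58} = -21 - \frac{31}{29} = - \frac{640}{29}$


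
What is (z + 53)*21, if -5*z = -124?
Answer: 8169/5 ≈ 1633.8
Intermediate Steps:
z = 124/5 (z = -⅕*(-124) = 124/5 ≈ 24.800)
(z + 53)*21 = (124/5 + 53)*21 = (389/5)*21 = 8169/5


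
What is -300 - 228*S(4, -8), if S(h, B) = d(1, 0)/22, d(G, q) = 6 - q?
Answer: -3984/11 ≈ -362.18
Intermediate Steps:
S(h, B) = 3/11 (S(h, B) = (6 - 1*0)/22 = (6 + 0)*(1/22) = 6*(1/22) = 3/11)
-300 - 228*S(4, -8) = -300 - 228*3/11 = -300 - 684/11 = -3984/11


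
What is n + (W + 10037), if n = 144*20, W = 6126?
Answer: 19043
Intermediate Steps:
n = 2880
n + (W + 10037) = 2880 + (6126 + 10037) = 2880 + 16163 = 19043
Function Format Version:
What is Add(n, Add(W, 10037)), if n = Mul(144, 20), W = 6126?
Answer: 19043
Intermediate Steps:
n = 2880
Add(n, Add(W, 10037)) = Add(2880, Add(6126, 10037)) = Add(2880, 16163) = 19043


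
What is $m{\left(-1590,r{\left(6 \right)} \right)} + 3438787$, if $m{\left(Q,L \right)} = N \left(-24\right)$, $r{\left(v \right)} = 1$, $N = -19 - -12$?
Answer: $3438955$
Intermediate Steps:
$N = -7$ ($N = -19 + 12 = -7$)
$m{\left(Q,L \right)} = 168$ ($m{\left(Q,L \right)} = \left(-7\right) \left(-24\right) = 168$)
$m{\left(-1590,r{\left(6 \right)} \right)} + 3438787 = 168 + 3438787 = 3438955$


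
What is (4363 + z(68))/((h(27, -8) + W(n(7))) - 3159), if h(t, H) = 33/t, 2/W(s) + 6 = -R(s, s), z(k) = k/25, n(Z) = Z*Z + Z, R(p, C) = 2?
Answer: -3929148/2842225 ≈ -1.3824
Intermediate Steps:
n(Z) = Z + Z² (n(Z) = Z² + Z = Z + Z²)
z(k) = k/25 (z(k) = k*(1/25) = k/25)
W(s) = -¼ (W(s) = 2/(-6 - 1*2) = 2/(-6 - 2) = 2/(-8) = 2*(-⅛) = -¼)
(4363 + z(68))/((h(27, -8) + W(n(7))) - 3159) = (4363 + (1/25)*68)/((33/27 - ¼) - 3159) = (4363 + 68/25)/((33*(1/27) - ¼) - 3159) = 109143/(25*((11/9 - ¼) - 3159)) = 109143/(25*(35/36 - 3159)) = 109143/(25*(-113689/36)) = (109143/25)*(-36/113689) = -3929148/2842225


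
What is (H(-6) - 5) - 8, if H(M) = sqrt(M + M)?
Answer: -13 + 2*I*sqrt(3) ≈ -13.0 + 3.4641*I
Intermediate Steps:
H(M) = sqrt(2)*sqrt(M) (H(M) = sqrt(2*M) = sqrt(2)*sqrt(M))
(H(-6) - 5) - 8 = (sqrt(2)*sqrt(-6) - 5) - 8 = (sqrt(2)*(I*sqrt(6)) - 5) - 8 = (2*I*sqrt(3) - 5) - 8 = (-5 + 2*I*sqrt(3)) - 8 = -13 + 2*I*sqrt(3)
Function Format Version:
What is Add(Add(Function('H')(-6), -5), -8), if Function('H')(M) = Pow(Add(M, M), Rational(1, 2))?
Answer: Add(-13, Mul(2, I, Pow(3, Rational(1, 2)))) ≈ Add(-13.000, Mul(3.4641, I))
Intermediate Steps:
Function('H')(M) = Mul(Pow(2, Rational(1, 2)), Pow(M, Rational(1, 2))) (Function('H')(M) = Pow(Mul(2, M), Rational(1, 2)) = Mul(Pow(2, Rational(1, 2)), Pow(M, Rational(1, 2))))
Add(Add(Function('H')(-6), -5), -8) = Add(Add(Mul(Pow(2, Rational(1, 2)), Pow(-6, Rational(1, 2))), -5), -8) = Add(Add(Mul(Pow(2, Rational(1, 2)), Mul(I, Pow(6, Rational(1, 2)))), -5), -8) = Add(Add(Mul(2, I, Pow(3, Rational(1, 2))), -5), -8) = Add(Add(-5, Mul(2, I, Pow(3, Rational(1, 2)))), -8) = Add(-13, Mul(2, I, Pow(3, Rational(1, 2))))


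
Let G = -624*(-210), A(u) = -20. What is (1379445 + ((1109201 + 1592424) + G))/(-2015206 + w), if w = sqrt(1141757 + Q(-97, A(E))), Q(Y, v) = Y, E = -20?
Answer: -303152476595/145037645742 - 300865*sqrt(285415)/145037645742 ≈ -2.0913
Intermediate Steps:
G = 131040
w = 2*sqrt(285415) (w = sqrt(1141757 - 97) = sqrt(1141660) = 2*sqrt(285415) ≈ 1068.5)
(1379445 + ((1109201 + 1592424) + G))/(-2015206 + w) = (1379445 + ((1109201 + 1592424) + 131040))/(-2015206 + 2*sqrt(285415)) = (1379445 + (2701625 + 131040))/(-2015206 + 2*sqrt(285415)) = (1379445 + 2832665)/(-2015206 + 2*sqrt(285415)) = 4212110/(-2015206 + 2*sqrt(285415))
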